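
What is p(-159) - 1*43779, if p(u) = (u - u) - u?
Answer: -43620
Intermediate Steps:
p(u) = -u (p(u) = 0 - u = -u)
p(-159) - 1*43779 = -1*(-159) - 1*43779 = 159 - 43779 = -43620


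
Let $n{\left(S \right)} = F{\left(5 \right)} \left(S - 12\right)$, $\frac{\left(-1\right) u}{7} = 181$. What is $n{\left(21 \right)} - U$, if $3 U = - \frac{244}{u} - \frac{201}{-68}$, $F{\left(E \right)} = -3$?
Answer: $- \frac{7249895}{258468} \approx -28.049$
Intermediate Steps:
$u = -1267$ ($u = \left(-7\right) 181 = -1267$)
$n{\left(S \right)} = 36 - 3 S$ ($n{\left(S \right)} = - 3 \left(S - 12\right) = - 3 \left(-12 + S\right) = 36 - 3 S$)
$U = \frac{271259}{258468}$ ($U = \frac{- \frac{244}{-1267} - \frac{201}{-68}}{3} = \frac{\left(-244\right) \left(- \frac{1}{1267}\right) - - \frac{201}{68}}{3} = \frac{\frac{244}{1267} + \frac{201}{68}}{3} = \frac{1}{3} \cdot \frac{271259}{86156} = \frac{271259}{258468} \approx 1.0495$)
$n{\left(21 \right)} - U = \left(36 - 63\right) - \frac{271259}{258468} = -27 - \frac{271259}{258468} = - \frac{7249895}{258468}$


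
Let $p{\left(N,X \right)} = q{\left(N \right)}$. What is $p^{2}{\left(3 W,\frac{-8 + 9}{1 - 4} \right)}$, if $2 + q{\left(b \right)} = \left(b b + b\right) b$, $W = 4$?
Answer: $3496900$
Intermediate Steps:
$q{\left(b \right)} = -2 + b \left(b + b^{2}\right)$ ($q{\left(b \right)} = -2 + \left(b b + b\right) b = -2 + \left(b^{2} + b\right) b = -2 + \left(b + b^{2}\right) b = -2 + b \left(b + b^{2}\right)$)
$p{\left(N,X \right)} = -2 + N^{2} + N^{3}$
$p^{2}{\left(3 W,\frac{-8 + 9}{1 - 4} \right)} = \left(-2 + \left(3 \cdot 4\right)^{2} + \left(3 \cdot 4\right)^{3}\right)^{2} = \left(-2 + 12^{2} + 12^{3}\right)^{2} = \left(-2 + 144 + 1728\right)^{2} = 1870^{2} = 3496900$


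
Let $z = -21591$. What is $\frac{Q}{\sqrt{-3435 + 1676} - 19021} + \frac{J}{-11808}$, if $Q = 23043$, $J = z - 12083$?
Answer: $\frac{437987679511}{267008547600} - \frac{23043 i \sqrt{1759}}{361800200} \approx 1.6404 - 0.0026712 i$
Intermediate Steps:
$J = -33674$ ($J = -21591 - 12083 = -33674$)
$\frac{Q}{\sqrt{-3435 + 1676} - 19021} + \frac{J}{-11808} = \frac{23043}{\sqrt{-3435 + 1676} - 19021} - \frac{33674}{-11808} = \frac{23043}{\sqrt{-1759} - 19021} - - \frac{16837}{5904} = \frac{23043}{i \sqrt{1759} - 19021} + \frac{16837}{5904} = \frac{23043}{-19021 + i \sqrt{1759}} + \frac{16837}{5904} = \frac{16837}{5904} + \frac{23043}{-19021 + i \sqrt{1759}}$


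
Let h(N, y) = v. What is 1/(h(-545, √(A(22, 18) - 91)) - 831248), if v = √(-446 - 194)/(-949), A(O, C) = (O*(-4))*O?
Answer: -46788923753/38893199291833784 + 949*I*√10/77786398583667568 ≈ -1.203e-6 + 3.858e-14*I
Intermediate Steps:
A(O, C) = -4*O² (A(O, C) = (-4*O)*O = -4*O²)
v = -8*I*√10/949 (v = √(-640)*(-1/949) = (8*I*√10)*(-1/949) = -8*I*√10/949 ≈ -0.026658*I)
h(N, y) = -8*I*√10/949
1/(h(-545, √(A(22, 18) - 91)) - 831248) = 1/(-8*I*√10/949 - 831248) = 1/(-831248 - 8*I*√10/949)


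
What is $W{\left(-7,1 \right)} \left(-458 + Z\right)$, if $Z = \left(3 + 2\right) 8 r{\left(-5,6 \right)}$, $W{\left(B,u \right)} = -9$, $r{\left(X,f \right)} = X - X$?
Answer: $4122$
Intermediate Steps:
$r{\left(X,f \right)} = 0$
$Z = 0$ ($Z = \left(3 + 2\right) 8 \cdot 0 = 5 \cdot 8 \cdot 0 = 40 \cdot 0 = 0$)
$W{\left(-7,1 \right)} \left(-458 + Z\right) = - 9 \left(-458 + 0\right) = \left(-9\right) \left(-458\right) = 4122$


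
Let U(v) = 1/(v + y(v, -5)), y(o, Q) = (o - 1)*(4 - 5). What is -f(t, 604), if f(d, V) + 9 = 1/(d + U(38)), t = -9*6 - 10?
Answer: 568/63 ≈ 9.0159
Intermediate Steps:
y(o, Q) = 1 - o (y(o, Q) = (-1 + o)*(-1) = 1 - o)
t = -64 (t = -54 - 10 = -64)
U(v) = 1 (U(v) = 1/(v + (1 - v)) = 1/1 = 1)
f(d, V) = -9 + 1/(1 + d) (f(d, V) = -9 + 1/(d + 1) = -9 + 1/(1 + d))
-f(t, 604) = -(-8 - 9*(-64))/(1 - 64) = -(-8 + 576)/(-63) = -(-1)*568/63 = -1*(-568/63) = 568/63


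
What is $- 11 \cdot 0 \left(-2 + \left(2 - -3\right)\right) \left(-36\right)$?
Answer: $0$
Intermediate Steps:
$- 11 \cdot 0 \left(-2 + \left(2 - -3\right)\right) \left(-36\right) = - 11 \cdot 0 \left(-2 + \left(2 + 3\right)\right) \left(-36\right) = - 11 \cdot 0 \left(-2 + 5\right) \left(-36\right) = - 11 \cdot 0 \cdot 3 \left(-36\right) = \left(-11\right) 0 \left(-36\right) = 0 \left(-36\right) = 0$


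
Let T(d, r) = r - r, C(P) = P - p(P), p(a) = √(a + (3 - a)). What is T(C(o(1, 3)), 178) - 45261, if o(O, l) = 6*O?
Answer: -45261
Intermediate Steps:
p(a) = √3
C(P) = P - √3
T(d, r) = 0
T(C(o(1, 3)), 178) - 45261 = 0 - 45261 = -45261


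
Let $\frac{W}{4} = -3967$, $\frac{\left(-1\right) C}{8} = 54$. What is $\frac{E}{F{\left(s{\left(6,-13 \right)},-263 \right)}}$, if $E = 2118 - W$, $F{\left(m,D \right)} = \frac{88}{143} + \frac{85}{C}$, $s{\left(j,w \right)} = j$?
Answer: $\frac{101009376}{2351} \approx 42964.0$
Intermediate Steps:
$C = -432$ ($C = \left(-8\right) 54 = -432$)
$W = -15868$ ($W = 4 \left(-3967\right) = -15868$)
$F{\left(m,D \right)} = \frac{2351}{5616}$ ($F{\left(m,D \right)} = \frac{88}{143} + \frac{85}{-432} = 88 \cdot \frac{1}{143} + 85 \left(- \frac{1}{432}\right) = \frac{8}{13} - \frac{85}{432} = \frac{2351}{5616}$)
$E = 17986$ ($E = 2118 - -15868 = 2118 + 15868 = 17986$)
$\frac{E}{F{\left(s{\left(6,-13 \right)},-263 \right)}} = \frac{17986}{\frac{2351}{5616}} = 17986 \cdot \frac{5616}{2351} = \frac{101009376}{2351}$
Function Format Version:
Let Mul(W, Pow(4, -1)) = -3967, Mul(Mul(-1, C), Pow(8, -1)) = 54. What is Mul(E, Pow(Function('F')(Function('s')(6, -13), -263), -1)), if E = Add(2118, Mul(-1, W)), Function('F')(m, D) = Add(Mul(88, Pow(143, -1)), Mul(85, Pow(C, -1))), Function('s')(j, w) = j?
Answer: Rational(101009376, 2351) ≈ 42964.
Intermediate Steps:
C = -432 (C = Mul(-8, 54) = -432)
W = -15868 (W = Mul(4, -3967) = -15868)
Function('F')(m, D) = Rational(2351, 5616) (Function('F')(m, D) = Add(Mul(88, Pow(143, -1)), Mul(85, Pow(-432, -1))) = Add(Mul(88, Rational(1, 143)), Mul(85, Rational(-1, 432))) = Add(Rational(8, 13), Rational(-85, 432)) = Rational(2351, 5616))
E = 17986 (E = Add(2118, Mul(-1, -15868)) = Add(2118, 15868) = 17986)
Mul(E, Pow(Function('F')(Function('s')(6, -13), -263), -1)) = Mul(17986, Pow(Rational(2351, 5616), -1)) = Mul(17986, Rational(5616, 2351)) = Rational(101009376, 2351)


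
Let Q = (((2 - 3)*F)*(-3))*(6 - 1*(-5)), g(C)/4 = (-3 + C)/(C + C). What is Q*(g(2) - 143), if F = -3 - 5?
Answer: 38016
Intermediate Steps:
F = -8
g(C) = 2*(-3 + C)/C (g(C) = 4*((-3 + C)/(C + C)) = 4*((-3 + C)/((2*C))) = 4*((-3 + C)*(1/(2*C))) = 4*((-3 + C)/(2*C)) = 2*(-3 + C)/C)
Q = -264 (Q = (((2 - 3)*(-8))*(-3))*(6 - 1*(-5)) = (-1*(-8)*(-3))*(6 + 5) = (8*(-3))*11 = -24*11 = -264)
Q*(g(2) - 143) = -264*((2 - 6/2) - 143) = -264*((2 - 6*½) - 143) = -264*((2 - 3) - 143) = -264*(-1 - 143) = -264*(-144) = 38016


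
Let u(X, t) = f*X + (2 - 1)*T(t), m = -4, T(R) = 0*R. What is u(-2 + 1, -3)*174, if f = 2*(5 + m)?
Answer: -348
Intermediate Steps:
T(R) = 0
f = 2 (f = 2*(5 - 4) = 2*1 = 2)
u(X, t) = 2*X (u(X, t) = 2*X + (2 - 1)*0 = 2*X + 1*0 = 2*X + 0 = 2*X)
u(-2 + 1, -3)*174 = (2*(-2 + 1))*174 = (2*(-1))*174 = -2*174 = -348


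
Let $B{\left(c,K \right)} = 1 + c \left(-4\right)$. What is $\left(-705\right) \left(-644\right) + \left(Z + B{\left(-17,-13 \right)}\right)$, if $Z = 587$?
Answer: $454676$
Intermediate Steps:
$B{\left(c,K \right)} = 1 - 4 c$
$\left(-705\right) \left(-644\right) + \left(Z + B{\left(-17,-13 \right)}\right) = \left(-705\right) \left(-644\right) + \left(587 + \left(1 - -68\right)\right) = 454020 + \left(587 + \left(1 + 68\right)\right) = 454020 + \left(587 + 69\right) = 454020 + 656 = 454676$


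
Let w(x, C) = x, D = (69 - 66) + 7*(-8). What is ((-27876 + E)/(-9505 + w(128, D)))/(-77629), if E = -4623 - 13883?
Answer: -46382/727927133 ≈ -6.3718e-5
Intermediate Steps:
D = -53 (D = 3 - 56 = -53)
E = -18506
((-27876 + E)/(-9505 + w(128, D)))/(-77629) = ((-27876 - 18506)/(-9505 + 128))/(-77629) = -46382/(-9377)*(-1/77629) = -46382*(-1/9377)*(-1/77629) = (46382/9377)*(-1/77629) = -46382/727927133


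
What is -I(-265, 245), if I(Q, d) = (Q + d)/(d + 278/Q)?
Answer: 5300/64647 ≈ 0.081984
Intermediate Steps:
I(Q, d) = (Q + d)/(d + 278/Q)
-I(-265, 245) = -(-265)*(-265 + 245)/(278 - 265*245) = -(-265)*(-20)/(278 - 64925) = -(-265)*(-20)/(-64647) = -(-265)*(-1)*(-20)/64647 = -1*(-5300/64647) = 5300/64647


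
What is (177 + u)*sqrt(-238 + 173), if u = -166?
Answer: 11*I*sqrt(65) ≈ 88.685*I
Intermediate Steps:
(177 + u)*sqrt(-238 + 173) = (177 - 166)*sqrt(-238 + 173) = 11*sqrt(-65) = 11*(I*sqrt(65)) = 11*I*sqrt(65)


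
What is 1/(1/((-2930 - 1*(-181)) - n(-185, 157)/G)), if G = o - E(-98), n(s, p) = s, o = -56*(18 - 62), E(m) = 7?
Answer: -6754108/2457 ≈ -2748.9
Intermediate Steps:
o = 2464 (o = -56*(-44) = 2464)
G = 2457 (G = 2464 - 1*7 = 2464 - 7 = 2457)
1/(1/((-2930 - 1*(-181)) - n(-185, 157)/G)) = 1/(1/((-2930 - 1*(-181)) - (-185)/2457)) = 1/(1/((-2930 + 181) - (-185)/2457)) = 1/(1/(-2749 - 1*(-185/2457))) = 1/(1/(-2749 + 185/2457)) = 1/(1/(-6754108/2457)) = 1/(-2457/6754108) = -6754108/2457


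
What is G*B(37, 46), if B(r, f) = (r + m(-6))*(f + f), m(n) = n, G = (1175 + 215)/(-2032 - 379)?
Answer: -3964280/2411 ≈ -1644.2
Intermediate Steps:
G = -1390/2411 (G = 1390/(-2411) = 1390*(-1/2411) = -1390/2411 ≈ -0.57652)
B(r, f) = 2*f*(-6 + r) (B(r, f) = (r - 6)*(f + f) = (-6 + r)*(2*f) = 2*f*(-6 + r))
G*B(37, 46) = -2780*46*(-6 + 37)/2411 = -2780*46*31/2411 = -1390/2411*2852 = -3964280/2411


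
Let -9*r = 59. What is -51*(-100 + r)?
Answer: 16303/3 ≈ 5434.3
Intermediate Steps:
r = -59/9 (r = -⅑*59 = -59/9 ≈ -6.5556)
-51*(-100 + r) = -51*(-100 - 59/9) = -51*(-959/9) = 16303/3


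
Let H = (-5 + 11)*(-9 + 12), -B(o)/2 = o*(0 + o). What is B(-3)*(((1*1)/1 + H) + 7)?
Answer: -468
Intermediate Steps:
B(o) = -2*o**2 (B(o) = -2*o*(0 + o) = -2*o*o = -2*o**2)
H = 18 (H = 6*3 = 18)
B(-3)*(((1*1)/1 + H) + 7) = (-2*(-3)**2)*(((1*1)/1 + 18) + 7) = (-2*9)*((1*1 + 18) + 7) = -18*((1 + 18) + 7) = -18*(19 + 7) = -18*26 = -468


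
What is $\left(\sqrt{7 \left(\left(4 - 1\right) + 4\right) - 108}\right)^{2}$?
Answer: $-59$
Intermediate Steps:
$\left(\sqrt{7 \left(\left(4 - 1\right) + 4\right) - 108}\right)^{2} = \left(\sqrt{7 \left(3 + 4\right) - 108}\right)^{2} = \left(\sqrt{7 \cdot 7 - 108}\right)^{2} = \left(\sqrt{49 - 108}\right)^{2} = \left(\sqrt{-59}\right)^{2} = \left(i \sqrt{59}\right)^{2} = -59$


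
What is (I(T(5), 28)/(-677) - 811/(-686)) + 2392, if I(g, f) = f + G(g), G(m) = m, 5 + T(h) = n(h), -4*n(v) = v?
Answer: 2222863101/928844 ≈ 2393.1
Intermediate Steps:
n(v) = -v/4
T(h) = -5 - h/4
I(g, f) = f + g
(I(T(5), 28)/(-677) - 811/(-686)) + 2392 = ((28 + (-5 - ¼*5))/(-677) - 811/(-686)) + 2392 = ((28 + (-5 - 5/4))*(-1/677) - 811*(-1/686)) + 2392 = ((28 - 25/4)*(-1/677) + 811/686) + 2392 = ((87/4)*(-1/677) + 811/686) + 2392 = (-87/2708 + 811/686) + 2392 = 1068253/928844 + 2392 = 2222863101/928844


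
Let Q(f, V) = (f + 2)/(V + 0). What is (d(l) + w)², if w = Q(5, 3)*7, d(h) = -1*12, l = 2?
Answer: 169/9 ≈ 18.778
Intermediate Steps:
d(h) = -12
Q(f, V) = (2 + f)/V
w = 49/3 (w = ((2 + 5)/3)*7 = ((⅓)*7)*7 = (7/3)*7 = 49/3 ≈ 16.333)
(d(l) + w)² = (-12 + 49/3)² = (13/3)² = 169/9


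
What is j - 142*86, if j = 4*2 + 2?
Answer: -12202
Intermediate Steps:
j = 10 (j = 8 + 2 = 10)
j - 142*86 = 10 - 142*86 = 10 - 12212 = -12202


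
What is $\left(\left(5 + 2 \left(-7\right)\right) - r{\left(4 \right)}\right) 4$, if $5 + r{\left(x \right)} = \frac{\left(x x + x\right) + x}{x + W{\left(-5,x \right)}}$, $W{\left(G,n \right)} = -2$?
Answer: $-64$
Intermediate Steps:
$r{\left(x \right)} = -5 + \frac{x^{2} + 2 x}{-2 + x}$ ($r{\left(x \right)} = -5 + \frac{\left(x x + x\right) + x}{x - 2} = -5 + \frac{\left(x^{2} + x\right) + x}{-2 + x} = -5 + \frac{\left(x + x^{2}\right) + x}{-2 + x} = -5 + \frac{x^{2} + 2 x}{-2 + x}$)
$\left(\left(5 + 2 \left(-7\right)\right) - r{\left(4 \right)}\right) 4 = \left(\left(5 + 2 \left(-7\right)\right) - \frac{10 + 4^{2} - 12}{-2 + 4}\right) 4 = \left(\left(5 - 14\right) - \frac{10 + 16 - 12}{2}\right) 4 = \left(-9 - \frac{1}{2} \cdot 14\right) 4 = \left(-9 - 7\right) 4 = \left(-16\right) 4 = -64$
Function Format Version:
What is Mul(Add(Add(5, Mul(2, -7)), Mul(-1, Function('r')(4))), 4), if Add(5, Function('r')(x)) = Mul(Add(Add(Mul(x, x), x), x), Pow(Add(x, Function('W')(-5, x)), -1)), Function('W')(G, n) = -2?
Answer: -64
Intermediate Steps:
Function('r')(x) = Add(-5, Mul(Pow(Add(-2, x), -1), Add(Pow(x, 2), Mul(2, x)))) (Function('r')(x) = Add(-5, Mul(Add(Add(Mul(x, x), x), x), Pow(Add(x, -2), -1))) = Add(-5, Mul(Add(Add(Pow(x, 2), x), x), Pow(Add(-2, x), -1))) = Add(-5, Mul(Add(Add(x, Pow(x, 2)), x), Pow(Add(-2, x), -1))) = Add(-5, Mul(Add(Pow(x, 2), Mul(2, x)), Pow(Add(-2, x), -1))) = Add(-5, Mul(Pow(Add(-2, x), -1), Add(Pow(x, 2), Mul(2, x)))))
Mul(Add(Add(5, Mul(2, -7)), Mul(-1, Function('r')(4))), 4) = Mul(Add(Add(5, Mul(2, -7)), Mul(-1, Mul(Pow(Add(-2, 4), -1), Add(10, Pow(4, 2), Mul(-3, 4))))), 4) = Mul(Add(Add(5, -14), Mul(-1, Mul(Pow(2, -1), Add(10, 16, -12)))), 4) = Mul(Add(-9, Mul(-1, Mul(Rational(1, 2), 14))), 4) = Mul(Add(-9, Mul(-1, 7)), 4) = Mul(Add(-9, -7), 4) = Mul(-16, 4) = -64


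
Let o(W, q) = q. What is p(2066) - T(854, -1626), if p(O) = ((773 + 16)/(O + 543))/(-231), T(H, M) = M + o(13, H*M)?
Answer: 279287475127/200893 ≈ 1.3902e+6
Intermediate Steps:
T(H, M) = M + H*M
p(O) = -263/(77*(543 + O)) (p(O) = (789/(543 + O))*(-1/231) = -263/(77*(543 + O)))
p(2066) - T(854, -1626) = -263/(41811 + 77*2066) - (-1626)*(1 + 854) = -263/(41811 + 159082) - (-1626)*855 = -263/200893 - 1*(-1390230) = -263*1/200893 + 1390230 = -263/200893 + 1390230 = 279287475127/200893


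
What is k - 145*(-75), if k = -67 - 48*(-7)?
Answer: 11144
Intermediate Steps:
k = 269 (k = -67 + 336 = 269)
k - 145*(-75) = 269 - 145*(-75) = 269 + 10875 = 11144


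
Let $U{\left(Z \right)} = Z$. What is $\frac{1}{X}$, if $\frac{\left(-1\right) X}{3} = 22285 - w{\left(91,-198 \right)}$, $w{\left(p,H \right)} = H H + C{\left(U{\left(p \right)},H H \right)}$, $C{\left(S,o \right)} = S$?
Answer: $\frac{1}{51030} \approx 1.9596 \cdot 10^{-5}$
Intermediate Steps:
$w{\left(p,H \right)} = p + H^{2}$ ($w{\left(p,H \right)} = H H + p = H^{2} + p = p + H^{2}$)
$X = 51030$ ($X = - 3 \left(22285 - \left(91 + \left(-198\right)^{2}\right)\right) = - 3 \left(22285 - \left(91 + 39204\right)\right) = - 3 \left(22285 - 39295\right) = \left(-3\right) \left(-17010\right) = 51030$)
$\frac{1}{X} = \frac{1}{51030}$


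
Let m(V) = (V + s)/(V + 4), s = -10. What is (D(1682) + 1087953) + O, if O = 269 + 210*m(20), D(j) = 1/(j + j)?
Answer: 3661073159/3364 ≈ 1.0883e+6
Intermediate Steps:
D(j) = 1/(2*j)
m(V) = (-10 + V)/(4 + V) (m(V) = (V - 10)/(V + 4) = (-10 + V)/(4 + V))
O = 713/2 (O = 269 + 210*((-10 + 20)/(4 + 20)) = 269 + 210*(10/24) = 269 + 210*((1/24)*10) = 269 + 210*(5/12) = 269 + 175/2 = 713/2 ≈ 356.50)
(D(1682) + 1087953) + O = ((½)/1682 + 1087953) + 713/2 = ((½)*(1/1682) + 1087953) + 713/2 = (1/3364 + 1087953) + 713/2 = 3659873893/3364 + 713/2 = 3661073159/3364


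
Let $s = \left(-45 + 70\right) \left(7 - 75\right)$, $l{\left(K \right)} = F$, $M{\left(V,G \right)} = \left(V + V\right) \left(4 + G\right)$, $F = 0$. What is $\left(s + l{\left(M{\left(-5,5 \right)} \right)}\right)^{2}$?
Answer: $2890000$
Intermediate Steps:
$M{\left(V,G \right)} = 2 V \left(4 + G\right)$
$l{\left(K \right)} = 0$
$s = -1700$ ($s = 25 \left(-68\right) = -1700$)
$\left(s + l{\left(M{\left(-5,5 \right)} \right)}\right)^{2} = \left(-1700 + 0\right)^{2} = \left(-1700\right)^{2} = 2890000$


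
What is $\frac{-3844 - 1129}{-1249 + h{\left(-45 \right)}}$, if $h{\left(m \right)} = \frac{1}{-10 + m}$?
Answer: $\frac{273515}{68696} \approx 3.9815$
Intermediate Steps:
$\frac{-3844 - 1129}{-1249 + h{\left(-45 \right)}} = \frac{-3844 - 1129}{-1249 + \frac{1}{-10 - 45}} = - \frac{4973}{-1249 + \frac{1}{-55}} = - \frac{4973}{-1249 - \frac{1}{55}} = - \frac{4973}{- \frac{68696}{55}} = \left(-4973\right) \left(- \frac{55}{68696}\right) = \frac{273515}{68696}$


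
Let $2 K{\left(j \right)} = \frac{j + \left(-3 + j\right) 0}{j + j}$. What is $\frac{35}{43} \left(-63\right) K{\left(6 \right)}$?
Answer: $- \frac{2205}{172} \approx -12.82$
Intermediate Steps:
$K{\left(j \right)} = \frac{1}{4}$ ($K{\left(j \right)} = \frac{\left(j + \left(-3 + j\right) 0\right) \frac{1}{j + j}}{2} = \frac{\left(j + 0\right) \frac{1}{2 j}}{2} = \frac{j \frac{1}{2 j}}{2} = \frac{1}{2} \cdot \frac{1}{2} = \frac{1}{4}$)
$\frac{35}{43} \left(-63\right) K{\left(6 \right)} = \frac{35}{43} \left(-63\right) \frac{1}{4} = \left(- \frac{2205}{43}\right) \frac{1}{4} = - \frac{2205}{172}$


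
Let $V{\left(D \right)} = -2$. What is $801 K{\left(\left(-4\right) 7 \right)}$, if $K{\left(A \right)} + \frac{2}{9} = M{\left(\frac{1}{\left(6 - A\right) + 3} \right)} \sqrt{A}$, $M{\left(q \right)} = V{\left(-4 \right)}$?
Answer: $-178 - 3204 i \sqrt{7} \approx -178.0 - 8477.0 i$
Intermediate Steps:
$M{\left(q \right)} = -2$
$K{\left(A \right)} = - \frac{2}{9} - 2 \sqrt{A}$
$801 K{\left(\left(-4\right) 7 \right)} = 801 \left(- \frac{2}{9} - 2 \sqrt{\left(-4\right) 7}\right) = 801 \left(- \frac{2}{9} - 2 \sqrt{-28}\right) = 801 \left(- \frac{2}{9} - 2 \cdot 2 i \sqrt{7}\right) = 801 \left(- \frac{2}{9} - 4 i \sqrt{7}\right) = -178 - 3204 i \sqrt{7}$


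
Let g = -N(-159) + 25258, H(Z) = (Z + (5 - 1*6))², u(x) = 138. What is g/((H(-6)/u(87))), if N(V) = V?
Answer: 501078/7 ≈ 71583.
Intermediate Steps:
H(Z) = (-1 + Z)² (H(Z) = (Z + (5 - 6))² = (Z - 1)² = (-1 + Z)²)
g = 25417 (g = -1*(-159) + 25258 = 159 + 25258 = 25417)
g/((H(-6)/u(87))) = 25417/(((-1 - 6)²/138)) = 25417/(((-7)²*(1/138))) = 25417/((49*(1/138))) = 25417/(49/138) = 25417*(138/49) = 501078/7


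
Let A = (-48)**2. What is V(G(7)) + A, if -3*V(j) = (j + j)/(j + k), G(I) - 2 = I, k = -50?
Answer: 94470/41 ≈ 2304.1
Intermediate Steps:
G(I) = 2 + I
A = 2304
V(j) = -2*j/(3*(-50 + j)) (V(j) = -(j + j)/(3*(j - 50)) = -2*j/(3*(-50 + j)))
V(G(7)) + A = -2*(2 + 7)/(-150 + 3*(2 + 7)) + 2304 = -2*9/(-150 + 3*9) + 2304 = -2*9/(-150 + 27) + 2304 = -2*9/(-123) + 2304 = -2*9*(-1/123) + 2304 = 6/41 + 2304 = 94470/41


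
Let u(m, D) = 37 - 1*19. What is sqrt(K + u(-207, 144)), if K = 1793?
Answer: sqrt(1811) ≈ 42.556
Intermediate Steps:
u(m, D) = 18 (u(m, D) = 37 - 19 = 18)
sqrt(K + u(-207, 144)) = sqrt(1793 + 18) = sqrt(1811)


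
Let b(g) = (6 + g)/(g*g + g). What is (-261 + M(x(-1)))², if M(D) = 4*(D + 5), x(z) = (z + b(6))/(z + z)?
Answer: 2812329/49 ≈ 57395.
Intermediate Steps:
b(g) = (6 + g)/(g + g²) (b(g) = (6 + g)/(g² + g) = (6 + g)/(g + g²))
x(z) = (2/7 + z)/(2*z) (x(z) = (z + (6 + 6)/(6*(1 + 6)))/(z + z) = (z + (⅙)*12/7)/((2*z)) = (z + (⅙)*(⅐)*12)*(1/(2*z)) = (z + 2/7)*(1/(2*z)) = (2/7 + z)*(1/(2*z)) = (2/7 + z)/(2*z))
M(D) = 20 + 4*D (M(D) = 4*(5 + D) = 20 + 4*D)
(-261 + M(x(-1)))² = (-261 + (20 + 4*((1/14)*(2 + 7*(-1))/(-1))))² = (-261 + (20 + 4*((1/14)*(-1)*(2 - 7))))² = (-261 + (20 + 4*((1/14)*(-1)*(-5))))² = (-261 + (20 + 4*(5/14)))² = (-261 + (20 + 10/7))² = (-261 + 150/7)² = (-1677/7)² = 2812329/49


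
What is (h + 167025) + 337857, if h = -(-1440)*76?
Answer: 614322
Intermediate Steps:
h = 109440 (h = -1440*(-76) = 109440)
(h + 167025) + 337857 = (109440 + 167025) + 337857 = 276465 + 337857 = 614322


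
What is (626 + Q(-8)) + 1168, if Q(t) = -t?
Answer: 1802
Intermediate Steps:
(626 + Q(-8)) + 1168 = (626 - 1*(-8)) + 1168 = (626 + 8) + 1168 = 634 + 1168 = 1802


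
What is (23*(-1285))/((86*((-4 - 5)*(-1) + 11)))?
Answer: -5911/344 ≈ -17.183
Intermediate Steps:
(23*(-1285))/((86*((-4 - 5)*(-1) + 11))) = -29555*1/(86*(-9*(-1) + 11)) = -29555*1/(86*(9 + 11)) = -29555/(86*20) = -29555/1720 = -29555*1/1720 = -5911/344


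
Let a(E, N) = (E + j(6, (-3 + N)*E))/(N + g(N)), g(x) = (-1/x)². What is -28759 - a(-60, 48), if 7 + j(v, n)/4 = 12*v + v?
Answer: -454437169/15799 ≈ -28764.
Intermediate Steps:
j(v, n) = -28 + 52*v (j(v, n) = -28 + 4*(12*v + v) = -28 + 4*(13*v) = -28 + 52*v)
g(x) = x⁻²
a(E, N) = (284 + E)/(N + N⁻²) (a(E, N) = (E + (-28 + 52*6))/(N + N⁻²) = (E + (-28 + 312))/(N + N⁻²) = (E + 284)/(N + N⁻²) = (284 + E)/(N + N⁻²))
-28759 - a(-60, 48) = -28759 - 48²*(284 - 60)/(1 + 48³) = -28759 - 2304*224/(1 + 110592) = -28759 - 2304*224/110593 = -28759 - 1*73728/15799 = -28759 - 73728/15799 = -454437169/15799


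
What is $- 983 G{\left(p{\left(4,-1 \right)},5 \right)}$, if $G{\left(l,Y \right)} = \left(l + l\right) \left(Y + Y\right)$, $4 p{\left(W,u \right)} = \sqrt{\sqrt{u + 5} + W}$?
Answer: $- 4915 \sqrt{6} \approx -12039.0$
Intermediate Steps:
$p{\left(W,u \right)} = \frac{\sqrt{W + \sqrt{5 + u}}}{4}$ ($p{\left(W,u \right)} = \frac{\sqrt{\sqrt{u + 5} + W}}{4} = \frac{\sqrt{\sqrt{5 + u} + W}}{4} = \frac{\sqrt{W + \sqrt{5 + u}}}{4}$)
$G{\left(l,Y \right)} = 4 Y l$ ($G{\left(l,Y \right)} = 2 l 2 Y = 4 Y l$)
$- 983 G{\left(p{\left(4,-1 \right)},5 \right)} = - 983 \cdot 4 \cdot 5 \frac{\sqrt{4 + \sqrt{5 - 1}}}{4} = - 983 \cdot 4 \cdot 5 \frac{\sqrt{4 + \sqrt{4}}}{4} = - 983 \cdot 4 \cdot 5 \frac{\sqrt{4 + 2}}{4} = - 983 \cdot 4 \cdot 5 \frac{\sqrt{6}}{4} = - 983 \cdot 5 \sqrt{6} = - 4915 \sqrt{6}$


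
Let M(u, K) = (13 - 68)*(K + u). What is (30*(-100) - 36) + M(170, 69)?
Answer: -16181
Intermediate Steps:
M(u, K) = -55*K - 55*u (M(u, K) = -55*(K + u) = -55*K - 55*u)
(30*(-100) - 36) + M(170, 69) = (30*(-100) - 36) + (-55*69 - 55*170) = (-3000 - 36) + (-3795 - 9350) = -3036 - 13145 = -16181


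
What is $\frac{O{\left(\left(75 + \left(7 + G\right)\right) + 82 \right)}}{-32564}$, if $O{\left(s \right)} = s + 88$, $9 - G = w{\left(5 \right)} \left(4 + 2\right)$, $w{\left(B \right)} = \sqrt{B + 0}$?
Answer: $- \frac{261}{32564} + \frac{3 \sqrt{5}}{16282} \approx -0.007603$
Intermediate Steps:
$w{\left(B \right)} = \sqrt{B}$
$G = 9 - 6 \sqrt{5}$ ($G = 9 - \sqrt{5} \left(4 + 2\right) = 9 - \sqrt{5} \cdot 6 = 9 - 6 \sqrt{5} \approx -4.4164$)
$O{\left(s \right)} = 88 + s$
$\frac{O{\left(\left(75 + \left(7 + G\right)\right) + 82 \right)}}{-32564} = \frac{88 + \left(\left(75 + \left(7 + \left(9 - 6 \sqrt{5}\right)\right)\right) + 82\right)}{-32564} = \left(88 + \left(\left(75 + \left(16 - 6 \sqrt{5}\right)\right) + 82\right)\right) \left(- \frac{1}{32564}\right) = \left(88 + \left(\left(91 - 6 \sqrt{5}\right) + 82\right)\right) \left(- \frac{1}{32564}\right) = \left(88 + \left(173 - 6 \sqrt{5}\right)\right) \left(- \frac{1}{32564}\right) = \left(261 - 6 \sqrt{5}\right) \left(- \frac{1}{32564}\right) = - \frac{261}{32564} + \frac{3 \sqrt{5}}{16282}$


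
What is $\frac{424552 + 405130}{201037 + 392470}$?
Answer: $\frac{829682}{593507} \approx 1.3979$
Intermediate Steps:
$\frac{424552 + 405130}{201037 + 392470} = \frac{829682}{593507}$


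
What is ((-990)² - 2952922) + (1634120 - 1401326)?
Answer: -1740028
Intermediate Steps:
((-990)² - 2952922) + (1634120 - 1401326) = (980100 - 2952922) + 232794 = -1972822 + 232794 = -1740028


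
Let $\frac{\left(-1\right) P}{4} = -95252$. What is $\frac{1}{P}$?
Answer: $\frac{1}{381008} \approx 2.6246 \cdot 10^{-6}$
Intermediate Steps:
$P = 381008$ ($P = \left(-4\right) \left(-95252\right) = 381008$)
$\frac{1}{P} = \frac{1}{381008}$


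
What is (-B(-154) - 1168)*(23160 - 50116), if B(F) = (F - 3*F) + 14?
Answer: 40164440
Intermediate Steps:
B(F) = 14 - 2*F (B(F) = -2*F + 14 = 14 - 2*F)
(-B(-154) - 1168)*(23160 - 50116) = (-(14 - 2*(-154)) - 1168)*(23160 - 50116) = (-(14 + 308) - 1168)*(-26956) = (-1*322 - 1168)*(-26956) = (-322 - 1168)*(-26956) = -1490*(-26956) = 40164440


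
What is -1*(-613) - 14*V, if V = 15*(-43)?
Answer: 9643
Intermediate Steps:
V = -645
-1*(-613) - 14*V = -1*(-613) - 14*(-645) = 613 + 9030 = 9643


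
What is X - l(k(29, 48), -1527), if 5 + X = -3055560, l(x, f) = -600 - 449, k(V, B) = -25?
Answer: -3054516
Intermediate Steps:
l(x, f) = -1049
X = -3055565 (X = -5 - 3055560 = -3055565)
X - l(k(29, 48), -1527) = -3055565 - 1*(-1049) = -3055565 + 1049 = -3054516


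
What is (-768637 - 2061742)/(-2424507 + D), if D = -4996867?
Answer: 2830379/7421374 ≈ 0.38138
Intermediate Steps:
(-768637 - 2061742)/(-2424507 + D) = (-768637 - 2061742)/(-2424507 - 4996867) = -2830379/(-7421374) = -2830379*(-1/7421374) = 2830379/7421374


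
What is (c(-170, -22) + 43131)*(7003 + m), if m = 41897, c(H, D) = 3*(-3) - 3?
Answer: 2108519100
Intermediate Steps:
c(H, D) = -12 (c(H, D) = -9 - 3 = -12)
(c(-170, -22) + 43131)*(7003 + m) = (-12 + 43131)*(7003 + 41897) = 43119*48900 = 2108519100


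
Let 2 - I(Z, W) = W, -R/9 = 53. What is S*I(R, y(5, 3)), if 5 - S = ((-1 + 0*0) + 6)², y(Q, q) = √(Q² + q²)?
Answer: -40 + 20*√34 ≈ 76.619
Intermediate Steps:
R = -477 (R = -9*53 = -477)
I(Z, W) = 2 - W
S = -20 (S = 5 - ((-1 + 0*0) + 6)² = 5 - ((-1 + 0) + 6)² = 5 - (-1 + 6)² = 5 - 1*5² = 5 - 1*25 = 5 - 25 = -20)
S*I(R, y(5, 3)) = -20*(2 - √(5² + 3²)) = -20*(2 - √(25 + 9)) = -20*(2 - √34) = -40 + 20*√34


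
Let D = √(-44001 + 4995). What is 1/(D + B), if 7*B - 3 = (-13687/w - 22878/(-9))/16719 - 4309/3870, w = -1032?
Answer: 145744691846040/19512859254088597721 - 4502265065166400*I*√4334/58538577762265793163 ≈ 7.4692e-6 - 0.0050633*I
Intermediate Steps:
B = 19548783/67098920 (B = 3/7 + ((-13687/(-1032) - 22878/(-9))/16719 - 4309/3870)/7 = 3/7 + ((-13687*(-1/1032) - 22878*(-⅑))*(1/16719) - 4309*1/3870)/7 = 3/7 + ((13687/1032 + 2542)*(1/16719) - 4309/3870)/7 = 3/7 + ((2637031/1032)*(1/16719) - 4309/3870)/7 = 3/7 + (2637031/17254008 - 4309/3870)/7 = 3/7 + (⅐)*(-9207897/9585560) = 3/7 - 9207897/67098920 = 19548783/67098920 ≈ 0.29134)
D = 3*I*√4334 (D = √(-39006) = 3*I*√4334 ≈ 197.5*I)
1/(D + B) = 1/(3*I*√4334 + 19548783/67098920) = 1/(19548783/67098920 + 3*I*√4334)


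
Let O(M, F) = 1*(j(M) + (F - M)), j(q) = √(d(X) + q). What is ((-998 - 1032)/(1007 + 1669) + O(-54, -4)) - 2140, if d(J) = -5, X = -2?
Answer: -2797435/1338 + I*√59 ≈ -2090.8 + 7.6811*I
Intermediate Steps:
j(q) = √(-5 + q)
O(M, F) = F + √(-5 + M) - M (O(M, F) = 1*(√(-5 + M) + (F - M)) = 1*(F + √(-5 + M) - M) = F + √(-5 + M) - M)
((-998 - 1032)/(1007 + 1669) + O(-54, -4)) - 2140 = ((-998 - 1032)/(1007 + 1669) + (-4 + √(-5 - 54) - 1*(-54))) - 2140 = (-2030/2676 + (-4 + √(-59) + 54)) - 2140 = (-2030*1/2676 + (-4 + I*√59 + 54)) - 2140 = (-1015/1338 + (50 + I*√59)) - 2140 = (65885/1338 + I*√59) - 2140 = -2797435/1338 + I*√59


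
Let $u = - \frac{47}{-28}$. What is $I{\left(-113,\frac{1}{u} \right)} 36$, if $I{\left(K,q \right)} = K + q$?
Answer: $- \frac{190188}{47} \approx -4046.6$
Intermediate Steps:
$u = \frac{47}{28}$ ($u = \left(-47\right) \left(- \frac{1}{28}\right) = \frac{47}{28} \approx 1.6786$)
$I{\left(-113,\frac{1}{u} \right)} 36 = \left(-113 + \frac{1}{\frac{47}{28}}\right) 36 = \left(-113 + \frac{28}{47}\right) 36 = \left(- \frac{5283}{47}\right) 36 = - \frac{190188}{47}$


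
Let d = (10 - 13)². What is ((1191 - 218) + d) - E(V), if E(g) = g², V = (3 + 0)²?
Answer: 901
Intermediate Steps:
V = 9 (V = 3² = 9)
d = 9 (d = (-3)² = 9)
((1191 - 218) + d) - E(V) = ((1191 - 218) + 9) - 1*9² = (973 + 9) - 1*81 = 982 - 81 = 901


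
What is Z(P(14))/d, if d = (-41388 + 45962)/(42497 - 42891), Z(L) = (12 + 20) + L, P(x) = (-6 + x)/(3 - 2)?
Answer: -7880/2287 ≈ -3.4456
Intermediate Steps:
P(x) = -6 + x (P(x) = (-6 + x)/1 = (-6 + x)*1 = -6 + x)
Z(L) = 32 + L
d = -2287/197 (d = 4574/(-394) = 4574*(-1/394) = -2287/197 ≈ -11.609)
Z(P(14))/d = (32 + (-6 + 14))/(-2287/197) = (32 + 8)*(-197/2287) = 40*(-197/2287) = -7880/2287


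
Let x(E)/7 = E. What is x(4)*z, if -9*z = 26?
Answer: -728/9 ≈ -80.889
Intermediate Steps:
z = -26/9 (z = -⅑*26 = -26/9 ≈ -2.8889)
x(E) = 7*E
x(4)*z = (7*4)*(-26/9) = 28*(-26/9) = -728/9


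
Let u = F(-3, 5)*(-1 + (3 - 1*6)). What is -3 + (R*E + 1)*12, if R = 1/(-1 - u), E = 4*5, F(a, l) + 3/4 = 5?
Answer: 24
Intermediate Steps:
F(a, l) = 17/4 (F(a, l) = -¾ + 5 = 17/4)
E = 20
u = -17 (u = 17*(-1 + (3 - 1*6))/4 = 17*(-1 + (3 - 6))/4 = 17*(-1 - 3)/4 = (17/4)*(-4) = -17)
R = 1/16 (R = 1/(-1 - 1*(-17)) = 1/(-1 + 17) = 1/16 ≈ 0.062500)
-3 + (R*E + 1)*12 = -3 + ((1/16)*20 + 1)*12 = -3 + (5/4 + 1)*12 = -3 + (9/4)*12 = -3 + 27 = 24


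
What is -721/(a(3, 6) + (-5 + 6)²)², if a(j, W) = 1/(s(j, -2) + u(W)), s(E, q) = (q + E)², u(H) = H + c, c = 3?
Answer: -72100/121 ≈ -595.87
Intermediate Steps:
u(H) = 3 + H (u(H) = H + 3 = 3 + H)
s(E, q) = (E + q)²
a(j, W) = 1/(3 + W + (-2 + j)²) (a(j, W) = 1/((j - 2)² + (3 + W)) = 1/((-2 + j)² + (3 + W)) = 1/(3 + W + (-2 + j)²))
-721/(a(3, 6) + (-5 + 6)²)² = -721/(1/(3 + 6 + (-2 + 3)²) + (-5 + 6)²)² = -721/(1/(3 + 6 + 1²) + 1²)² = -721/(1/(3 + 6 + 1) + 1)² = -721/(1/10 + 1)² = -721/(⅒ + 1)² = -721/((11/10)²) = -721/121/100 = -721*100/121 = -72100/121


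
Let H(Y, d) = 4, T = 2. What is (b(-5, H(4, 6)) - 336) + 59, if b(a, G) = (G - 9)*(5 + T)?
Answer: -312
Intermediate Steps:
b(a, G) = -63 + 7*G (b(a, G) = (G - 9)*(5 + 2) = (-9 + G)*7 = -63 + 7*G)
(b(-5, H(4, 6)) - 336) + 59 = ((-63 + 7*4) - 336) + 59 = ((-63 + 28) - 336) + 59 = (-35 - 336) + 59 = -371 + 59 = -312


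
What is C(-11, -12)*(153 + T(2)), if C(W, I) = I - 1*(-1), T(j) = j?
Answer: -1705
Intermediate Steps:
C(W, I) = 1 + I (C(W, I) = I + 1 = 1 + I)
C(-11, -12)*(153 + T(2)) = (1 - 12)*(153 + 2) = -11*155 = -1705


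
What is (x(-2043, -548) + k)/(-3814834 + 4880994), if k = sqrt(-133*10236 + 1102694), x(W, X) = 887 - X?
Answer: 287/213232 + I*sqrt(258694)/1066160 ≈ 0.001346 + 0.00047706*I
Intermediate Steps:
k = I*sqrt(258694) (k = sqrt(-1361388 + 1102694) = sqrt(-258694) = I*sqrt(258694) ≈ 508.62*I)
(x(-2043, -548) + k)/(-3814834 + 4880994) = ((887 - 1*(-548)) + I*sqrt(258694))/(-3814834 + 4880994) = ((887 + 548) + I*sqrt(258694))/1066160 = (1435 + I*sqrt(258694))*(1/1066160) = 287/213232 + I*sqrt(258694)/1066160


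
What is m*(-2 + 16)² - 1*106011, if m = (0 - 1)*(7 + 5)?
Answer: -108363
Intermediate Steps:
m = -12 (m = -1*12 = -12)
m*(-2 + 16)² - 1*106011 = -12*(-2 + 16)² - 1*106011 = -12*14² - 106011 = -12*196 - 106011 = -2352 - 106011 = -108363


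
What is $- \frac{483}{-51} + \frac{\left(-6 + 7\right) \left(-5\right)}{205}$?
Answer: $\frac{6584}{697} \approx 9.4462$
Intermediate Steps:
$- \frac{483}{-51} + \frac{\left(-6 + 7\right) \left(-5\right)}{205} = \left(-483\right) \left(- \frac{1}{51}\right) + 1 \left(-5\right) \frac{1}{205} = \frac{161}{17} - \frac{1}{41} = \frac{6584}{697}$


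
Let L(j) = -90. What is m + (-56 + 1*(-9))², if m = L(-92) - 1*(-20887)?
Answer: 25022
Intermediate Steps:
m = 20797 (m = -90 - 1*(-20887) = -90 + 20887 = 20797)
m + (-56 + 1*(-9))² = 20797 + (-56 + 1*(-9))² = 20797 + (-56 - 9)² = 20797 + (-65)² = 20797 + 4225 = 25022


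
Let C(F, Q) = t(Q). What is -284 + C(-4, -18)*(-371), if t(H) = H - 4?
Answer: 7878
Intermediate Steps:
t(H) = -4 + H
C(F, Q) = -4 + Q
-284 + C(-4, -18)*(-371) = -284 + (-4 - 18)*(-371) = -284 - 22*(-371) = -284 + 8162 = 7878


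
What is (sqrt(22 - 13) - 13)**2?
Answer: 100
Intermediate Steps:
(sqrt(22 - 13) - 13)**2 = (sqrt(9) - 13)**2 = (3 - 13)**2 = (-10)**2 = 100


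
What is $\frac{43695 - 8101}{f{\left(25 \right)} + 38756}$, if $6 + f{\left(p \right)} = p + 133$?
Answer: $\frac{17797}{19454} \approx 0.91482$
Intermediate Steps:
$f{\left(p \right)} = 127 + p$ ($f{\left(p \right)} = -6 + \left(p + 133\right) = -6 + \left(133 + p\right) = 127 + p$)
$\frac{43695 - 8101}{f{\left(25 \right)} + 38756} = \frac{43695 - 8101}{\left(127 + 25\right) + 38756} = \frac{35594}{152 + 38756} = \frac{35594}{38908} = 35594 \cdot \frac{1}{38908} = \frac{17797}{19454}$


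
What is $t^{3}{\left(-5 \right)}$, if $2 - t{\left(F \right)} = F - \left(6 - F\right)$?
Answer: $5832$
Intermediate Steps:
$t{\left(F \right)} = 8 - 2 F$ ($t{\left(F \right)} = 2 - \left(F - \left(6 - F\right)\right) = 2 - \left(F + \left(-6 + F\right)\right) = 2 - \left(-6 + 2 F\right) = 8 - 2 F$)
$t^{3}{\left(-5 \right)} = \left(8 - -10\right)^{3} = \left(8 + 10\right)^{3} = 18^{3} = 5832$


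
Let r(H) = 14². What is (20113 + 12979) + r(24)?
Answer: 33288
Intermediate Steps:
r(H) = 196
(20113 + 12979) + r(24) = (20113 + 12979) + 196 = 33092 + 196 = 33288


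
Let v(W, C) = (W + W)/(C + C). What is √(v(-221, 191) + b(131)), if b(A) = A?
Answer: 20*√11842/191 ≈ 11.395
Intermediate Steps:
v(W, C) = W/C (v(W, C) = (2*W)/((2*C)) = (2*W)*(1/(2*C)) = W/C)
√(v(-221, 191) + b(131)) = √(-221/191 + 131) = √(24800/191) = 20*√11842/191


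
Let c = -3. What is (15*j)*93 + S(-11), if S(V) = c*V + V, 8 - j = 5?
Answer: 4207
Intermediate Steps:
j = 3 (j = 8 - 1*5 = 8 - 5 = 3)
S(V) = -2*V (S(V) = -3*V + V = -2*V)
(15*j)*93 + S(-11) = (15*3)*93 - 2*(-11) = 45*93 + 22 = 4185 + 22 = 4207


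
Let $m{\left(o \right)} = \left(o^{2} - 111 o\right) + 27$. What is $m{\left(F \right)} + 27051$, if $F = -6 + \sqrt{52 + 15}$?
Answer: $27847 - 123 \sqrt{67} \approx 26840.0$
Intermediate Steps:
$F = -6 + \sqrt{67} \approx 2.1854$
$m{\left(o \right)} = 27 + o^{2} - 111 o$
$m{\left(F \right)} + 27051 = \left(27 + \left(-6 + \sqrt{67}\right)^{2} - 111 \left(-6 + \sqrt{67}\right)\right) + 27051 = \left(27 + \left(-6 + \sqrt{67}\right)^{2} + \left(666 - 111 \sqrt{67}\right)\right) + 27051 = \left(693 + \left(-6 + \sqrt{67}\right)^{2} - 111 \sqrt{67}\right) + 27051 = 27744 + \left(-6 + \sqrt{67}\right)^{2} - 111 \sqrt{67}$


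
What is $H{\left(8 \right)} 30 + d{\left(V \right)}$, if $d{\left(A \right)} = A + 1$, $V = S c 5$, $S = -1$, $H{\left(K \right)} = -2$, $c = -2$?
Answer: $-49$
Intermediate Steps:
$V = 10$ ($V = \left(-1\right) \left(-2\right) 5 = 2 \cdot 5 = 10$)
$d{\left(A \right)} = 1 + A$
$H{\left(8 \right)} 30 + d{\left(V \right)} = \left(-2\right) 30 + \left(1 + 10\right) = -60 + 11 = -49$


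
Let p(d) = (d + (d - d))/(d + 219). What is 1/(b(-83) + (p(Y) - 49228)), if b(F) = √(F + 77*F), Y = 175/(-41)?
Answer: -1271894766516/62613028115397451 - 77510416*I*√6474/187839084346192353 ≈ -2.0314e-5 - 3.3202e-8*I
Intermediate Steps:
Y = -175/41 (Y = 175*(-1/41) = -175/41 ≈ -4.2683)
p(d) = d/(219 + d) (p(d) = (d + 0)/(219 + d) = d/(219 + d))
b(F) = √78*√F (b(F) = √(78*F) = √78*√F)
1/(b(-83) + (p(Y) - 49228)) = 1/(√78*√(-83) + (-175/(41*(219 - 175/41)) - 49228)) = 1/(√78*(I*√83) + (-175/(41*8804/41) - 49228)) = 1/(I*√6474 + (-175/41*41/8804 - 49228)) = 1/(I*√6474 + (-175/8804 - 49228)) = 1/(I*√6474 - 433403487/8804) = 1/(-433403487/8804 + I*√6474)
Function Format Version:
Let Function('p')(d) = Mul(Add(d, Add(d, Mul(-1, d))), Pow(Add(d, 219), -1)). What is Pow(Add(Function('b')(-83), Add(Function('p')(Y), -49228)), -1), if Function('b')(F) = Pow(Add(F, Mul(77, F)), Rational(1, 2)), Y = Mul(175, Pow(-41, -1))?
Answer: Add(Rational(-1271894766516, 62613028115397451), Mul(Rational(-77510416, 187839084346192353), I, Pow(6474, Rational(1, 2)))) ≈ Add(-2.0314e-5, Mul(-3.3202e-8, I))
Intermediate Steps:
Y = Rational(-175, 41) (Y = Mul(175, Rational(-1, 41)) = Rational(-175, 41) ≈ -4.2683)
Function('p')(d) = Mul(d, Pow(Add(219, d), -1)) (Function('p')(d) = Mul(Add(d, 0), Pow(Add(219, d), -1)) = Mul(d, Pow(Add(219, d), -1)))
Function('b')(F) = Mul(Pow(78, Rational(1, 2)), Pow(F, Rational(1, 2))) (Function('b')(F) = Pow(Mul(78, F), Rational(1, 2)) = Mul(Pow(78, Rational(1, 2)), Pow(F, Rational(1, 2))))
Pow(Add(Function('b')(-83), Add(Function('p')(Y), -49228)), -1) = Pow(Add(Mul(Pow(78, Rational(1, 2)), Pow(-83, Rational(1, 2))), Add(Mul(Rational(-175, 41), Pow(Add(219, Rational(-175, 41)), -1)), -49228)), -1) = Pow(Add(Mul(Pow(78, Rational(1, 2)), Mul(I, Pow(83, Rational(1, 2)))), Add(Mul(Rational(-175, 41), Pow(Rational(8804, 41), -1)), -49228)), -1) = Pow(Add(Mul(I, Pow(6474, Rational(1, 2))), Add(Mul(Rational(-175, 41), Rational(41, 8804)), -49228)), -1) = Pow(Add(Mul(I, Pow(6474, Rational(1, 2))), Add(Rational(-175, 8804), -49228)), -1) = Pow(Add(Mul(I, Pow(6474, Rational(1, 2))), Rational(-433403487, 8804)), -1) = Pow(Add(Rational(-433403487, 8804), Mul(I, Pow(6474, Rational(1, 2)))), -1)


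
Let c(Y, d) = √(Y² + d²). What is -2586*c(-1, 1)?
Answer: -2586*√2 ≈ -3657.2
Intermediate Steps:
-2586*c(-1, 1) = -2586*√((-1)² + 1²) = -2586*√(1 + 1) = -2586*√2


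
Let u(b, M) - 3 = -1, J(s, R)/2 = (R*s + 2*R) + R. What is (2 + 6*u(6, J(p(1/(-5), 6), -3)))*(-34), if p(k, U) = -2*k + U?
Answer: -476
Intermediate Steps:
p(k, U) = U - 2*k
J(s, R) = 6*R + 2*R*s (J(s, R) = 2*((R*s + 2*R) + R) = 2*((2*R + R*s) + R) = 2*(3*R + R*s) = 6*R + 2*R*s)
u(b, M) = 2 (u(b, M) = 3 - 1 = 2)
(2 + 6*u(6, J(p(1/(-5), 6), -3)))*(-34) = (2 + 6*2)*(-34) = (2 + 12)*(-34) = 14*(-34) = -476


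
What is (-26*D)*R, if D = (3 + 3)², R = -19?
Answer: 17784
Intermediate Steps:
D = 36 (D = 6² = 36)
(-26*D)*R = -26*36*(-19) = -936*(-19) = 17784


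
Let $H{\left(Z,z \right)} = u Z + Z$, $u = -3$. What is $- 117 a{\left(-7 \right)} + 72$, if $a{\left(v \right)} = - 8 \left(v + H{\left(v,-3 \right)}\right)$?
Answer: $6624$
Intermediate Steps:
$H{\left(Z,z \right)} = - 2 Z$ ($H{\left(Z,z \right)} = - 3 Z + Z = - 2 Z$)
$a{\left(v \right)} = 8 v$ ($a{\left(v \right)} = - 8 \left(v - 2 v\right) = - 8 \left(- v\right) = 8 v$)
$- 117 a{\left(-7 \right)} + 72 = - 117 \cdot 8 \left(-7\right) + 72 = \left(-117\right) \left(-56\right) + 72 = 6552 + 72 = 6624$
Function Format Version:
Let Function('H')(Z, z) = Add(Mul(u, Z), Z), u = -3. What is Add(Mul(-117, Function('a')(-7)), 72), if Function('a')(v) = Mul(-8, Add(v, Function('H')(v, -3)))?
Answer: 6624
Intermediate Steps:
Function('H')(Z, z) = Mul(-2, Z) (Function('H')(Z, z) = Add(Mul(-3, Z), Z) = Mul(-2, Z))
Function('a')(v) = Mul(8, v) (Function('a')(v) = Mul(-8, Add(v, Mul(-2, v))) = Mul(-8, Mul(-1, v)) = Mul(8, v))
Add(Mul(-117, Function('a')(-7)), 72) = Add(Mul(-117, Mul(8, -7)), 72) = Add(Mul(-117, -56), 72) = Add(6552, 72) = 6624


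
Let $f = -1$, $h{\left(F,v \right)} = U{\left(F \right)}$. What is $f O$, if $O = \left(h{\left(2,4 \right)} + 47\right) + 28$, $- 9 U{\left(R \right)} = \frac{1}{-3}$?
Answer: $- \frac{2026}{27} \approx -75.037$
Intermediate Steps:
$U{\left(R \right)} = \frac{1}{27}$ ($U{\left(R \right)} = - \frac{1}{9 \left(-3\right)} = \left(- \frac{1}{9}\right) \left(- \frac{1}{3}\right) = \frac{1}{27}$)
$h{\left(F,v \right)} = \frac{1}{27}$
$O = \frac{2026}{27}$ ($O = \left(\frac{1}{27} + 47\right) + 28 = \frac{1270}{27} + 28 = \frac{2026}{27} \approx 75.037$)
$f O = \left(-1\right) \frac{2026}{27} = - \frac{2026}{27}$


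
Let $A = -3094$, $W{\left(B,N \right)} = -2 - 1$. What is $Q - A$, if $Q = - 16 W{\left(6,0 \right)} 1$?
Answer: $3142$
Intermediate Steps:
$W{\left(B,N \right)} = -3$
$Q = 48$ ($Q = \left(-16\right) \left(-3\right) 1 = 48 \cdot 1 = 48$)
$Q - A = 48 - -3094 = 48 + 3094 = 3142$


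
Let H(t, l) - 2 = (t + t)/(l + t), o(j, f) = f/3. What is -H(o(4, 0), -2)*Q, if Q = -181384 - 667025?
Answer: 1696818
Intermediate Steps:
Q = -848409
o(j, f) = f/3 (o(j, f) = f*(⅓) = f/3)
H(t, l) = 2 + 2*t/(l + t) (H(t, l) = 2 + (t + t)/(l + t) = 2 + (2*t)/(l + t) = 2 + 2*t/(l + t))
-H(o(4, 0), -2)*Q = -2*(-2 + 2*((⅓)*0))/(-2 + (⅓)*0)*(-848409) = -2*(-2 + 2*0)/(-2 + 0)*(-848409) = -2*(-2 + 0)/(-2)*(-848409) = -2*(-½)*(-2)*(-848409) = -2*(-848409) = -1*(-1696818) = 1696818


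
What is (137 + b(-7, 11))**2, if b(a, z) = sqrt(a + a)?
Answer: (137 + I*sqrt(14))**2 ≈ 18755.0 + 1025.2*I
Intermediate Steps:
b(a, z) = sqrt(2)*sqrt(a) (b(a, z) = sqrt(2*a) = sqrt(2)*sqrt(a))
(137 + b(-7, 11))**2 = (137 + sqrt(2)*sqrt(-7))**2 = (137 + sqrt(2)*(I*sqrt(7)))**2 = (137 + I*sqrt(14))**2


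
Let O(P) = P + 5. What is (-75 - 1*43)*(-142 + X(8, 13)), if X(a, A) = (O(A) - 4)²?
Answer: -6372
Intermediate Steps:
O(P) = 5 + P
X(a, A) = (1 + A)² (X(a, A) = ((5 + A) - 4)² = (1 + A)²)
(-75 - 1*43)*(-142 + X(8, 13)) = (-75 - 1*43)*(-142 + (1 + 13)²) = (-75 - 43)*(-142 + 14²) = -118*(-142 + 196) = -118*54 = -6372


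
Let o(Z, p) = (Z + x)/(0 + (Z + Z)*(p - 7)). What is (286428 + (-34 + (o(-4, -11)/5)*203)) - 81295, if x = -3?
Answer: 147669859/720 ≈ 2.0510e+5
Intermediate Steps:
o(Z, p) = (-3 + Z)/(2*Z*(-7 + p)) (o(Z, p) = (Z - 3)/(0 + (Z + Z)*(p - 7)) = (-3 + Z)/(0 + (2*Z)*(-7 + p)) = (-3 + Z)/(0 + 2*Z*(-7 + p)) = (-3 + Z)/((2*Z*(-7 + p))) = (-3 + Z)*(1/(2*Z*(-7 + p))) = (-3 + Z)/(2*Z*(-7 + p)))
(286428 + (-34 + (o(-4, -11)/5)*203)) - 81295 = (286428 + (-34 + (((½)*(-3 - 4)/(-4*(-7 - 11)))/5)*203)) - 81295 = (286428 + (-34 + (((½)*(-¼)*(-7)/(-18))*(⅕))*203)) - 81295 = (286428 + (-34 + (((½)*(-¼)*(-1/18)*(-7))*(⅕))*203)) - 81295 = (286428 + (-34 - 7/144*⅕*203)) - 81295 = (286428 + (-34 - 7/720*203)) - 81295 = (286428 + (-34 - 1421/720)) - 81295 = (286428 - 25901/720) - 81295 = 206202259/720 - 81295 = 147669859/720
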